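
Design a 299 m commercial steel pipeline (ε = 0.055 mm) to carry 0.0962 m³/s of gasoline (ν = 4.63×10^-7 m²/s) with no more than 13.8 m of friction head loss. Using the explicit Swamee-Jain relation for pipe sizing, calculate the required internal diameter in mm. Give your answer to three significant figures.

D ≈ 194 mm

Swamee-Jain (Type III): D = 0.66·[ε^1.25·(LQ²/(gh_f))^4.75 + ν·Q^9.4·(L/(gh_f))^5.2]^0.04
LQ²/(gh_f) = 0.02044; L/(gh_f) = 2.209
Term 1 = ε^1.25·(…)^4.75 = 4.47×10^-14; Term 2 = ν·Q^9.4·(…)^5.2 = 7.89×10^-15
D = 0.66·(4.47×10^-14 + 7.89×10^-15)^0.04 = 0.1943 m = 194 mm
Check: V = 3.25 m/s, Re = 1.36×10^6, f = 0.01541, h_f = 12.7 m ≈ 13.8 m ✓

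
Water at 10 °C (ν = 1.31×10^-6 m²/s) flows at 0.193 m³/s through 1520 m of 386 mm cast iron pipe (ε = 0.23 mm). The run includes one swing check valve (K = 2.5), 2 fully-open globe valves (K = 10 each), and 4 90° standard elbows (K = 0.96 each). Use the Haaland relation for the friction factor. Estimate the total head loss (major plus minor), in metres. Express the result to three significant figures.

V = 4Q/(πD²) = 1.649 m/s; V²/2g = 0.1386 m
Re = 4.86×10^5, ε/D = 5.96×10^-4 → f = 0.01818 (Haaland)
Major: h_f = f(L/D)·V²/2g = 0.01818·3938·0.1386 = 9.926 m
Minor: ΣK = 26.3; h_m = ΣK·V²/2g = 3.652 m
Total H_L = 9.926 + 3.652 = 13.58 m

H_L ≈ 13.6 m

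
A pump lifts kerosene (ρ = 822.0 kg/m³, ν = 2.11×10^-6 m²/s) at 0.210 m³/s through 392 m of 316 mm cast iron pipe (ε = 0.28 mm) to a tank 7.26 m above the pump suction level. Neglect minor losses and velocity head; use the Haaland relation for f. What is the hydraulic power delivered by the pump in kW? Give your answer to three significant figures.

P_hyd ≈ 27.5 kW

V = 4Q/(πD²) = 2.678 m/s; Re = 4.01×10^5; ε/D = 8.86×10^-4; f = 0.01981
h_f = f(L/D)V²/2g = 8.980 m
Total head H = z + h_f = 7.26 + 8.980 = 16.24 m
P_hyd = ρgQH = 822.0·9.81·0.210·16.24 = 27.50 kW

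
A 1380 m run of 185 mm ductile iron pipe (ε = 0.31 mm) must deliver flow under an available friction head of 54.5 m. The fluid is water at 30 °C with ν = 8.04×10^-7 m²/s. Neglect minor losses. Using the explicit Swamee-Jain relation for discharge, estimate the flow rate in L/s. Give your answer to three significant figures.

Q ≈ 67.5 L/s

Swamee-Jain (Type II): Q = -0.965·√(gD⁵h_f/L)·ln[ε/(3.7D) + √(3.17ν²L/(gD³h_f))]
√(gD⁵h_f/L) = √(9.81·0.185⁵·54.5/1380) = 0.009163
ε/(3.7D) = 4.53×10^-4; √(3.17ν²L/(gD³h_f)) = 2.89×10^-5
Q = -0.965·0.009163·ln(4.818×10^-4) = 0.06754 m³/s
Check: V = 2.51 m/s, Re = 5.78×10^5, f = 0.02282, h_f = 54.8 m ≈ 54.5 m ✓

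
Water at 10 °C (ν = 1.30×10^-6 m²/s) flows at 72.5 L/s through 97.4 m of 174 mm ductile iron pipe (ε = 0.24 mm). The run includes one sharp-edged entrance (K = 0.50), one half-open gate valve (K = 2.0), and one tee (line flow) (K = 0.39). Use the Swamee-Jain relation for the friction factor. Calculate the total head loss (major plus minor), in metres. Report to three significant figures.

H_L ≈ 7.20 m

V = 4Q/(πD²) = 3.049 m/s; V²/2g = 0.4738 m
Re = 4.08×10^5, ε/D = 0.00138 → f = 0.02198 (Swamee-Jain)
Major: h_f = f(L/D)·V²/2g = 0.02198·559.8·0.4738 = 5.829 m
Minor: ΣK = 2.89; h_m = ΣK·V²/2g = 1.369 m
Total H_L = 5.829 + 1.369 = 7.198 m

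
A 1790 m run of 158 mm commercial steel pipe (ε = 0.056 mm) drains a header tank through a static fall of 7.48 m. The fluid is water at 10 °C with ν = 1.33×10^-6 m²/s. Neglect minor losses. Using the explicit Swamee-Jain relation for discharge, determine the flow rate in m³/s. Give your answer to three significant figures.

Swamee-Jain (Type II): Q = -0.965·√(gD⁵h_f/L)·ln[ε/(3.7D) + √(3.17ν²L/(gD³h_f))]
√(gD⁵h_f/L) = √(9.81·0.158⁵·7.48/1790) = 0.002009
ε/(3.7D) = 9.58×10^-5; √(3.17ν²L/(gD³h_f)) = 1.86×10^-4
Q = -0.965·0.002009·ln(2.820×10^-4) = 0.01585 m³/s
Check: V = 0.808 m/s, Re = 9.60×10^4, f = 0.01988, h_f = 7.50 m ≈ 7.48 m ✓

Q ≈ 0.0158 m³/s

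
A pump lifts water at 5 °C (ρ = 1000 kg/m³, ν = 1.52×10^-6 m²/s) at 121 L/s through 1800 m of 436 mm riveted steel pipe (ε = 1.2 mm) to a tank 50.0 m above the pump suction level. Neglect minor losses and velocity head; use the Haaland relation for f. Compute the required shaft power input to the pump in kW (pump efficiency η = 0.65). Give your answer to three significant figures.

P_shaft ≈ 97.9 kW

V = 4Q/(πD²) = 0.8104 m/s; Re = 2.32×10^5; ε/D = 0.00275; f = 0.02614
h_f = f(L/D)V²/2g = 3.613 m
Total head H = z + h_f = 50.0 + 3.613 = 53.61 m
P_hyd = ρgQH = 1000·9.81·0.121·53.61 = 63.64 kW
P_shaft = P_hyd/η = 63.64/0.65 = 97.91 kW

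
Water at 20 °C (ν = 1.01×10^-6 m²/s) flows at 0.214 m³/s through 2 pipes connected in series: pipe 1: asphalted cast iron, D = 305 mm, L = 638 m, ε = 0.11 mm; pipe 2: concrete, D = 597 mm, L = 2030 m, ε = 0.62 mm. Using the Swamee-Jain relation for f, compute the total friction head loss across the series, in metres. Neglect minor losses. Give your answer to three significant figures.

H ≈ 17.0 m

Pipe 1: V = 2.929 m/s, Re = 8.85×10^5, ε/D = 3.61×10^-4, f = 0.01635, h_1 = f(L/D)V²/2g = 14.96 m
Pipe 2: V = 0.7645 m/s, Re = 4.52×10^5, ε/D = 0.00104, f = 0.02058, h_2 = f(L/D)V²/2g = 2.085 m
Series → Q common, losses add: H = Σh = 17.04 m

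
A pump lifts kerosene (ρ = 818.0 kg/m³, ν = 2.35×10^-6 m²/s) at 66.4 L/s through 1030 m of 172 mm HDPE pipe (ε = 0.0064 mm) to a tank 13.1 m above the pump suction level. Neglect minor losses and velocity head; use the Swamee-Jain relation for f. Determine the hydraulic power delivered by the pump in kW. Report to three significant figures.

P_hyd ≈ 27.9 kW

V = 4Q/(πD²) = 2.858 m/s; Re = 2.09×10^5; ε/D = 3.72×10^-5; f = 0.01574
h_f = f(L/D)V²/2g = 39.24 m
Total head H = z + h_f = 13.1 + 39.24 = 52.34 m
P_hyd = ρgQH = 818.0·9.81·0.0664·52.34 = 27.89 kW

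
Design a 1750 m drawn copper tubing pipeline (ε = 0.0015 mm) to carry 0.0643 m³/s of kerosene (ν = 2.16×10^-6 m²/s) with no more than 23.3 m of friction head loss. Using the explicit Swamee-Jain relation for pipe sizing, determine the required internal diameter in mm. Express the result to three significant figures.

Swamee-Jain (Type III): D = 0.66·[ε^1.25·(LQ²/(gh_f))^4.75 + ν·Q^9.4·(L/(gh_f))^5.2]^0.04
LQ²/(gh_f) = 0.03165; L/(gh_f) = 7.656
Term 1 = ε^1.25·(…)^4.75 = 3.96×10^-15; Term 2 = ν·Q^9.4·(…)^5.2 = 5.35×10^-13
D = 0.66·(3.96×10^-15 + 5.35×10^-13)^0.04 = 0.2132 m = 213 mm
Check: V = 1.80 m/s, Re = 1.78×10^5, f = 0.01596, h_f = 21.6 m ≈ 23.3 m ✓

D ≈ 213 mm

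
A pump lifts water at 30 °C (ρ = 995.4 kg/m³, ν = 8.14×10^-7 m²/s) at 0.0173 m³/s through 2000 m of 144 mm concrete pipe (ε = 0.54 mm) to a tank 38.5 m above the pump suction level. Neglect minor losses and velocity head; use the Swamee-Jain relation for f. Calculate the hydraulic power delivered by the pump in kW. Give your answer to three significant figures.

V = 4Q/(πD²) = 1.062 m/s; Re = 1.88×10^5; ε/D = 0.00375; f = 0.02868
h_f = f(L/D)V²/2g = 22.91 m
Total head H = z + h_f = 38.5 + 22.91 = 61.41 m
P_hyd = ρgQH = 995.4·9.81·0.0173·61.41 = 10.37 kW

P_hyd ≈ 10.4 kW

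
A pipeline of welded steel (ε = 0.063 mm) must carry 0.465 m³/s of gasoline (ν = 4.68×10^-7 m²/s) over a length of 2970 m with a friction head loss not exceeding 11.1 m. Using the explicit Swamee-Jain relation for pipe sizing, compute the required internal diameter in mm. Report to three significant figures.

Swamee-Jain (Type III): D = 0.66·[ε^1.25·(LQ²/(gh_f))^4.75 + ν·Q^9.4·(L/(gh_f))^5.2]^0.04
LQ²/(gh_f) = 5.898; L/(gh_f) = 27.27
Term 1 = ε^1.25·(…)^4.75 = 0.0257; Term 2 = ν·Q^9.4·(…)^5.2 = 0.0102
D = 0.66·(0.0257 + 0.0102)^0.04 = 0.5778 m = 578 mm
Check: V = 1.77 m/s, Re = 2.19×10^6, f = 0.01297, h_f = 10.7 m ≈ 11.1 m ✓

D ≈ 578 mm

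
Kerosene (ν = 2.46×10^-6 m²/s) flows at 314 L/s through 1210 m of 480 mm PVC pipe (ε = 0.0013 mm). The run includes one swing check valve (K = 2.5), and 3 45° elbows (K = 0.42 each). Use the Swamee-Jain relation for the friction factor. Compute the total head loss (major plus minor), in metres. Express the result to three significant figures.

H_L ≈ 6.03 m

V = 4Q/(πD²) = 1.735 m/s; V²/2g = 0.1535 m
Re = 3.39×10^5, ε/D = 2.71×10^-6 → f = 0.01409 (Swamee-Jain)
Major: h_f = f(L/D)·V²/2g = 0.01409·2521·0.1535 = 5.450 m
Minor: ΣK = 3.76; h_m = ΣK·V²/2g = 0.5770 m
Total H_L = 5.450 + 0.5770 = 6.027 m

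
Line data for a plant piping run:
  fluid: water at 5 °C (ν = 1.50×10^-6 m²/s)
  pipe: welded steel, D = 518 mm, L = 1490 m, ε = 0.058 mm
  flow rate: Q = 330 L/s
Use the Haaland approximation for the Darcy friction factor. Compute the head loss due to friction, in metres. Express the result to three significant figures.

V = 4Q/(πD²) = 4·0.330/(π·0.518²) = 1.566 m/s
Re = VD/ν = 1.566·0.518/1.50×10^-6 = 5.41×10^5 → turbulent
ε/D = 0.058/518 = 1.12×10^-4
Haaland: f = 0.01427
h_f = f(L/D)V²/(2g) = 0.01427·(1490/0.518)·1.566²/(2·9.81) = 5.132 m

h_f ≈ 5.13 m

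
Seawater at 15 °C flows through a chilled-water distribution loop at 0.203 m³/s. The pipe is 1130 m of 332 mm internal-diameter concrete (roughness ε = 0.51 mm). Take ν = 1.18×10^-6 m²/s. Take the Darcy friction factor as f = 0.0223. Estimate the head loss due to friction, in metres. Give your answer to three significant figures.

V = 4Q/(πD²) = 4·0.203/(π·0.332²) = 2.345 m/s
h_f = f(L/D)V²/(2g) = 0.02230·(1130/0.332)·2.345²/(2·9.81) = 21.27 m

h_f ≈ 21.3 m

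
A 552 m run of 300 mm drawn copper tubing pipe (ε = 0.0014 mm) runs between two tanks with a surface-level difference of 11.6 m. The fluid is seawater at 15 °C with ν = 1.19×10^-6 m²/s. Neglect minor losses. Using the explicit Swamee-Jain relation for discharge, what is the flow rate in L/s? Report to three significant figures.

Q ≈ 225 L/s

Swamee-Jain (Type II): Q = -0.965·√(gD⁵h_f/L)·ln[ε/(3.7D) + √(3.17ν²L/(gD³h_f))]
√(gD⁵h_f/L) = √(9.81·0.300⁵·11.6/552) = 0.02238
ε/(3.7D) = 1.26×10^-6; √(3.17ν²L/(gD³h_f)) = 2.84×10^-5
Q = -0.965·0.02238·ln(2.966×10^-5) = 0.2252 m³/s
Check: V = 3.19 m/s, Re = 8.03×10^5, f = 0.01215, h_f = 11.6 m ≈ 11.6 m ✓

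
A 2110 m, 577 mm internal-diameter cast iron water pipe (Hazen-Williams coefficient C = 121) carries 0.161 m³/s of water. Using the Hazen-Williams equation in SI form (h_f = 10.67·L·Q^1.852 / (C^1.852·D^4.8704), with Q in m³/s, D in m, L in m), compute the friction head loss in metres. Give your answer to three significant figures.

h_f = 10.67·2110·0.161^1.852 / (121^1.852·0.577^4.8704) = 1.546 m

h_f ≈ 1.55 m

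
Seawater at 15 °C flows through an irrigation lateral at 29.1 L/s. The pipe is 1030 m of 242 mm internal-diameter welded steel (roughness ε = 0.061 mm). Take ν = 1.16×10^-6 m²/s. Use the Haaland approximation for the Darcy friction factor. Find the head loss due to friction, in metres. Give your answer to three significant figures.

V = 4Q/(πD²) = 4·0.0291/(π·0.242²) = 0.6327 m/s
Re = VD/ν = 0.6327·0.242/1.16×10^-6 = 1.32×10^5 → turbulent
ε/D = 0.061/242 = 2.52×10^-4
Haaland: f = 0.01819
h_f = f(L/D)V²/(2g) = 0.01819·(1030/0.242)·0.6327²/(2·9.81) = 1.579 m

h_f ≈ 1.58 m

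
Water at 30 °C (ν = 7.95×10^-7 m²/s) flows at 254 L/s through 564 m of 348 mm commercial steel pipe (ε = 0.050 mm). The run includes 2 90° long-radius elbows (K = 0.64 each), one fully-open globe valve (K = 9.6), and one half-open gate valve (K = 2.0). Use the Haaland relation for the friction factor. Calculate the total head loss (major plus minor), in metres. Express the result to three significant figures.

H_L ≈ 12.8 m

V = 4Q/(πD²) = 2.670 m/s; V²/2g = 0.3635 m
Re = 1.17×10^6, ε/D = 1.44×10^-4 → f = 0.01379 (Haaland)
Major: h_f = f(L/D)·V²/2g = 0.01379·1621·0.3635 = 8.126 m
Minor: ΣK = 12.9; h_m = ΣK·V²/2g = 4.682 m
Total H_L = 8.126 + 4.682 = 12.81 m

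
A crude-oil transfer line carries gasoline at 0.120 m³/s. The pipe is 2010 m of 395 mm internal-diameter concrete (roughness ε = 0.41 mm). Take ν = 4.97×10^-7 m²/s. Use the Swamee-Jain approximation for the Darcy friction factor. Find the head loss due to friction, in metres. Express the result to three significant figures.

V = 4Q/(πD²) = 4·0.120/(π·0.395²) = 0.9793 m/s
Re = VD/ν = 0.9793·0.395/4.97×10^-7 = 7.78×10^5 → turbulent
ε/D = 0.41/395 = 0.00104
Swamee-Jain: f = 0.02029
h_f = f(L/D)V²/(2g) = 0.02029·(2010/0.395)·0.9793²/(2·9.81) = 5.047 m

h_f ≈ 5.05 m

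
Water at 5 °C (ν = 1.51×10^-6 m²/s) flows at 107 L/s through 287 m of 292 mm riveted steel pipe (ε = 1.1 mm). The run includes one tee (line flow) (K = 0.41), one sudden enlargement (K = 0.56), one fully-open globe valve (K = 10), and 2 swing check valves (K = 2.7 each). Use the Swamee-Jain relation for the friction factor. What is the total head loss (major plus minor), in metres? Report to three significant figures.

V = 4Q/(πD²) = 1.598 m/s; V²/2g = 0.1301 m
Re = 3.09×10^5, ε/D = 0.00377 → f = 0.02844 (Swamee-Jain)
Major: h_f = f(L/D)·V²/2g = 0.02844·982.9·0.1301 = 3.637 m
Minor: ΣK = 16.4; h_m = ΣK·V²/2g = 2.130 m
Total H_L = 3.637 + 2.130 = 5.767 m

H_L ≈ 5.77 m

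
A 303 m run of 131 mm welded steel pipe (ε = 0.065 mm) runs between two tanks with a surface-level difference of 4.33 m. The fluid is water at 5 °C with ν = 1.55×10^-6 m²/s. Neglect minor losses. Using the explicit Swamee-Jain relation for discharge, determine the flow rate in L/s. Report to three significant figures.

Q ≈ 18.3 L/s

Swamee-Jain (Type II): Q = -0.965·√(gD⁵h_f/L)·ln[ε/(3.7D) + √(3.17ν²L/(gD³h_f))]
√(gD⁵h_f/L) = √(9.81·0.131⁵·4.33/303) = 0.002326
ε/(3.7D) = 1.34×10^-4; √(3.17ν²L/(gD³h_f)) = 1.55×10^-4
Q = -0.965·0.002326·ln(2.896×10^-4) = 0.01828 m³/s
Check: V = 1.36 m/s, Re = 1.15×10^5, f = 0.02005, h_f = 4.35 m ≈ 4.33 m ✓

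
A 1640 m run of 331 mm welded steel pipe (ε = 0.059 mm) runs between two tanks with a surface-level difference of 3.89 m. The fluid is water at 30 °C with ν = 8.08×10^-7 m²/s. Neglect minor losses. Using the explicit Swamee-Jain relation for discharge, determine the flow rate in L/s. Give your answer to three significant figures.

Swamee-Jain (Type II): Q = -0.965·√(gD⁵h_f/L)·ln[ε/(3.7D) + √(3.17ν²L/(gD³h_f))]
√(gD⁵h_f/L) = √(9.81·0.331⁵·3.89/1640) = 0.009615
ε/(3.7D) = 4.82×10^-5; √(3.17ν²L/(gD³h_f)) = 4.95×10^-5
Q = -0.965·0.009615·ln(9.770×10^-5) = 0.08568 m³/s
Check: V = 0.996 m/s, Re = 4.08×10^5, f = 0.01560, h_f = 3.91 m ≈ 3.89 m ✓

Q ≈ 85.7 L/s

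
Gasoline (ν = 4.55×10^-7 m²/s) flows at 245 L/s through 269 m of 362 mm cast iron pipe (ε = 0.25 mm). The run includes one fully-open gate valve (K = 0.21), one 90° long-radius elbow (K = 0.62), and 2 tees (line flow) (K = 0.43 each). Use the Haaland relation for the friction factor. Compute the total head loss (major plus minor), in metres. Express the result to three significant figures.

V = 4Q/(πD²) = 2.380 m/s; V²/2g = 0.2888 m
Re = 1.89×10^6, ε/D = 6.91×10^-4 → f = 0.01820 (Haaland)
Major: h_f = f(L/D)·V²/2g = 0.01820·743.1·0.2888 = 3.906 m
Minor: ΣK = 1.69; h_m = ΣK·V²/2g = 0.4881 m
Total H_L = 3.906 + 0.4881 = 4.394 m

H_L ≈ 4.39 m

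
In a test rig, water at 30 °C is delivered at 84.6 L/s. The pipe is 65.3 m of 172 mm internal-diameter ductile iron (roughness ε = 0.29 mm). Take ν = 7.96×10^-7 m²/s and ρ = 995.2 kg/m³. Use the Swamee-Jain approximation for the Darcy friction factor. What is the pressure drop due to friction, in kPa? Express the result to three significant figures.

Δp ≈ 57.0 kPa

V = 4Q/(πD²) = 4·0.0846/(π·0.172²) = 3.641 m/s
Re = VD/ν = 3.641·0.172/7.96×10^-7 = 7.87×10^5 → turbulent
ε/D = 0.29/172 = 0.00169
Swamee-Jain: f = 0.02275
h_f = f(L/D)V²/(2g) = 0.02275·(65.3/0.172)·3.641²/(2·9.81) = 5.835 m
Δp = ρg·h_f = 995.2·9.81·5.835 = 56.97 kPa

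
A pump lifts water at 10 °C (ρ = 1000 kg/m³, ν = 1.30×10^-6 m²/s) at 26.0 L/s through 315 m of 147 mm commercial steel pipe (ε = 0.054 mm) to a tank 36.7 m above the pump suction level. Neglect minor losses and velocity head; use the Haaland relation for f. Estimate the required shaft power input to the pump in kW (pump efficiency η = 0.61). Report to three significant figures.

V = 4Q/(πD²) = 1.532 m/s; Re = 1.73×10^5; ε/D = 3.67×10^-4; f = 0.01818
h_f = f(L/D)V²/2g = 4.661 m
Total head H = z + h_f = 36.7 + 4.661 = 41.36 m
P_hyd = ρgQH = 1000·9.81·0.0260·41.36 = 10.55 kW
P_shaft = P_hyd/η = 10.55/0.61 = 17.29 kW

P_shaft ≈ 17.3 kW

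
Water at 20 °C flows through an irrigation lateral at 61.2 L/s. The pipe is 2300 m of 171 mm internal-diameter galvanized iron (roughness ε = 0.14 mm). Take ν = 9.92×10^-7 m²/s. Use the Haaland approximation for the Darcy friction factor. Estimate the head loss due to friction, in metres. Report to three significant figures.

h_f ≈ 94.5 m

V = 4Q/(πD²) = 4·0.0612/(π·0.171²) = 2.665 m/s
Re = VD/ν = 2.665·0.171/9.92×10^-7 = 4.59×10^5 → turbulent
ε/D = 0.14/171 = 8.19×10^-4
Haaland: f = 0.01940
h_f = f(L/D)V²/(2g) = 0.01940·(2300/0.171)·2.665²/(2·9.81) = 94.45 m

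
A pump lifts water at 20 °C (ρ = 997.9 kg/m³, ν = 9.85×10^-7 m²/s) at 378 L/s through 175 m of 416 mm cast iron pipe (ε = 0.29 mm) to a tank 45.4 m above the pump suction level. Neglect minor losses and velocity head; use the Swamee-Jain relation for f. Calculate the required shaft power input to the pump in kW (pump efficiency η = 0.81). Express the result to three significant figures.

P_shaft ≈ 221 kW

V = 4Q/(πD²) = 2.781 m/s; Re = 1.17×10^6; ε/D = 6.97×10^-4; f = 0.01844
h_f = f(L/D)V²/2g = 3.059 m
Total head H = z + h_f = 45.4 + 3.059 = 48.46 m
P_hyd = ρgQH = 997.9·9.81·0.378·48.46 = 179.3 kW
P_shaft = P_hyd/η = 179.3/0.81 = 221.4 kW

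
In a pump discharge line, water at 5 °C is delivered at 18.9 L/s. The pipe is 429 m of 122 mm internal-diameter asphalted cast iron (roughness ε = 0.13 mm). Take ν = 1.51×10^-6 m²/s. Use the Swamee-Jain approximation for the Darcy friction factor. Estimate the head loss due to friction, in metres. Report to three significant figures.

h_f ≈ 10.3 m

V = 4Q/(πD²) = 4·0.0189/(π·0.122²) = 1.617 m/s
Re = VD/ν = 1.617·0.122/1.51×10^-6 = 1.31×10^5 → turbulent
ε/D = 0.13/122 = 0.00107
Swamee-Jain: f = 0.02207
h_f = f(L/D)V²/(2g) = 0.02207·(429/0.122)·1.617²/(2·9.81) = 10.34 m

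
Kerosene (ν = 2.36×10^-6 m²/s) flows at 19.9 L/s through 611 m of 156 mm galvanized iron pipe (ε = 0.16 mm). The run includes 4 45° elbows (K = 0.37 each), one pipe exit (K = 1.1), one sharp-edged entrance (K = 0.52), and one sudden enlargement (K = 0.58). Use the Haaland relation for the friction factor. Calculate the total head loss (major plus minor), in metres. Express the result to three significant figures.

V = 4Q/(πD²) = 1.041 m/s; V²/2g = 0.05525 m
Re = 6.88×10^4, ε/D = 0.00103 → f = 0.02289 (Haaland)
Major: h_f = f(L/D)·V²/2g = 0.02289·3917·0.05525 = 4.954 m
Minor: ΣK = 3.68; h_m = ΣK·V²/2g = 0.2033 m
Total H_L = 4.954 + 0.2033 = 5.157 m

H_L ≈ 5.16 m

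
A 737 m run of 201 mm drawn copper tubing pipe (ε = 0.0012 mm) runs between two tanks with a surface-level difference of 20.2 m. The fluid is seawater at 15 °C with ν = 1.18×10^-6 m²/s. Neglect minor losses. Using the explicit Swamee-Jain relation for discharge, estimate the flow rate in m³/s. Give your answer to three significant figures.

Q ≈ 0.0904 m³/s

Swamee-Jain (Type II): Q = -0.965·√(gD⁵h_f/L)·ln[ε/(3.7D) + √(3.17ν²L/(gD³h_f))]
√(gD⁵h_f/L) = √(9.81·0.201⁵·20.2/737) = 0.009392
ε/(3.7D) = 1.61×10^-6; √(3.17ν²L/(gD³h_f)) = 4.50×10^-5
Q = -0.965·0.009392·ln(4.658×10^-5) = 0.09040 m³/s
Check: V = 2.85 m/s, Re = 4.85×10^5, f = 0.01326, h_f = 20.1 m ≈ 20.2 m ✓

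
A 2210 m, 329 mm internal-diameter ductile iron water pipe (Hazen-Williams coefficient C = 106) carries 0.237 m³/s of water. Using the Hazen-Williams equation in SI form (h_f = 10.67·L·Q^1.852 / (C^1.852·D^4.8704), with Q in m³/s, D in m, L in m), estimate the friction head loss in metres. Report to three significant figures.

h_f = 10.67·2210·0.237^1.852 / (106^1.852·0.329^4.8704) = 65.34 m

h_f ≈ 65.3 m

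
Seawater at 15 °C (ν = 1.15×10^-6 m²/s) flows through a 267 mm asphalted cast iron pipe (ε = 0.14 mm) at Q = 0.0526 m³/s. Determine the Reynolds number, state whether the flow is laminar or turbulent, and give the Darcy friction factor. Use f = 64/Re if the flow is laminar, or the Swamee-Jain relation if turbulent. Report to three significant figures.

Re ≈ 2.18×10^5; turbulent; f ≈ 0.0189

V = 4Q/(πD²) = 0.9394 m/s
Re = VD/ν = 0.9394·0.267/1.15×10^-6 = 2.18×10^5
Re > 4000 → turbulent; ε/D = 5.24×10^-4
Swamee-Jain: f = 0.01892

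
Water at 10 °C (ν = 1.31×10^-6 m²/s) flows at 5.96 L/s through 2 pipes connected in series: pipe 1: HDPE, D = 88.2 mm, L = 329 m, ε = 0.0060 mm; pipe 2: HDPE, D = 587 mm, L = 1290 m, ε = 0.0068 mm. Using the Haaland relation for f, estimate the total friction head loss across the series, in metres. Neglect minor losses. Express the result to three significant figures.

H ≈ 3.57 m

Pipe 1: V = 0.9755 m/s, Re = 6.57×10^4, ε/D = 6.80×10^-5, f = 0.01972, h_1 = f(L/D)V²/2g = 3.567 m
Pipe 2: V = 0.02202 m/s, Re = 9870, ε/D = 1.16×10^-5, f = 0.03101, h_2 = f(L/D)V²/2g = 0.001685 m
Series → Q common, losses add: H = Σh = 3.569 m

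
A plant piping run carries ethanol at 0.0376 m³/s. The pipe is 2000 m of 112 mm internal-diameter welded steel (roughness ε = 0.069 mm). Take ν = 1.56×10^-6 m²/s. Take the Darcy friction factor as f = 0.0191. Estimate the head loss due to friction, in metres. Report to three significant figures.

V = 4Q/(πD²) = 4·0.0376/(π·0.112²) = 3.816 m/s
h_f = f(L/D)V²/(2g) = 0.01910·(2000/0.112)·3.816²/(2·9.81) = 253.2 m

h_f ≈ 253 m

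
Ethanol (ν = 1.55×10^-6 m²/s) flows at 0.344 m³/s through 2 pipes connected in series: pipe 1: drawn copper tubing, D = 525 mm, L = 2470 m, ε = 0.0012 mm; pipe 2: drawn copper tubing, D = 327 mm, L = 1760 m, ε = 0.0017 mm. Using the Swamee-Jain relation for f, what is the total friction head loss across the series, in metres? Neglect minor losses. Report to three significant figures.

Pipe 1: V = 1.589 m/s, Re = 5.38×10^5, ε/D = 2.29×10^-6, f = 0.01296, h_1 = f(L/D)V²/2g = 7.847 m
Pipe 2: V = 4.096 m/s, Re = 8.64×10^5, ε/D = 5.20×10^-6, f = 0.01202, h_2 = f(L/D)V²/2g = 55.31 m
Series → Q common, losses add: H = Σh = 63.16 m

H ≈ 63.2 m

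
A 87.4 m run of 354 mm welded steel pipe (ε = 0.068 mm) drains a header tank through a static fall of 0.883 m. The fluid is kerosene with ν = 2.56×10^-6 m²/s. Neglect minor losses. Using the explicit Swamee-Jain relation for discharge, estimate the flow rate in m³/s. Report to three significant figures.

Q ≈ 0.204 m³/s

Swamee-Jain (Type II): Q = -0.965·√(gD⁵h_f/L)·ln[ε/(3.7D) + √(3.17ν²L/(gD³h_f))]
√(gD⁵h_f/L) = √(9.81·0.354⁵·0.883/87.4) = 0.02347
ε/(3.7D) = 5.19×10^-5; √(3.17ν²L/(gD³h_f)) = 6.87×10^-5
Q = -0.965·0.02347·ln(1.207×10^-4) = 0.2044 m³/s
Check: V = 2.08 m/s, Re = 2.87×10^5, f = 0.01633, h_f = 0.886 m ≈ 0.883 m ✓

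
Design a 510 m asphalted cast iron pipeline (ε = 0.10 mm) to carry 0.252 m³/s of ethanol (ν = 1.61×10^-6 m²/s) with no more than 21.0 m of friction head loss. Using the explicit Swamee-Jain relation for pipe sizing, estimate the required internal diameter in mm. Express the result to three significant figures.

D ≈ 296 mm

Swamee-Jain (Type III): D = 0.66·[ε^1.25·(LQ²/(gh_f))^4.75 + ν·Q^9.4·(L/(gh_f))^5.2]^0.04
LQ²/(gh_f) = 0.1572; L/(gh_f) = 2.476
Term 1 = ε^1.25·(…)^4.75 = 1.53×10^-9; Term 2 = ν·Q^9.4·(…)^5.2 = 4.24×10^-10
D = 0.66·(1.53×10^-9 + 4.24×10^-10)^0.04 = 0.2959 m = 296 mm
Check: V = 3.66 m/s, Re = 6.74×10^5, f = 0.01638, h_f = 19.3 m ≈ 21.0 m ✓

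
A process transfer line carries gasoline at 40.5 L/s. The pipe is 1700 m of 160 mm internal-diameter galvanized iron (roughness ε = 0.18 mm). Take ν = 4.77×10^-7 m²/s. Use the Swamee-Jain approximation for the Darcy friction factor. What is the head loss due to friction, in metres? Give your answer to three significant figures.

h_f ≈ 45.5 m

V = 4Q/(πD²) = 4·0.0405/(π·0.160²) = 2.014 m/s
Re = VD/ν = 2.014·0.160/4.77×10^-7 = 6.76×10^5 → turbulent
ε/D = 0.18/160 = 0.00112
Swamee-Jain: f = 0.02073
h_f = f(L/D)V²/(2g) = 0.02073·(1700/0.160)·2.014²/(2·9.81) = 45.54 m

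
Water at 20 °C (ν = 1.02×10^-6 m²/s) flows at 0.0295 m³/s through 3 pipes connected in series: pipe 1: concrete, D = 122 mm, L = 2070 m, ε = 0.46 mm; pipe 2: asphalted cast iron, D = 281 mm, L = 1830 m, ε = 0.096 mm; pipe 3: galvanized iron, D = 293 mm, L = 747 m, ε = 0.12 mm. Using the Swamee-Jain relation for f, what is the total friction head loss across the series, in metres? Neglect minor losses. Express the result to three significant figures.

Pipe 1: V = 2.524 m/s, Re = 3.02×10^5, ε/D = 0.00377, f = 0.02846, h_1 = f(L/D)V²/2g = 156.7 m
Pipe 2: V = 0.4757 m/s, Re = 1.31×10^5, ε/D = 3.42×10^-4, f = 0.01898, h_2 = f(L/D)V²/2g = 1.425 m
Pipe 3: V = 0.4375 m/s, Re = 1.26×10^5, ε/D = 4.10×10^-4, f = 0.01942, h_3 = f(L/D)V²/2g = 0.4831 m
Series → Q common, losses add: H = Σh = 158.6 m

H ≈ 159 m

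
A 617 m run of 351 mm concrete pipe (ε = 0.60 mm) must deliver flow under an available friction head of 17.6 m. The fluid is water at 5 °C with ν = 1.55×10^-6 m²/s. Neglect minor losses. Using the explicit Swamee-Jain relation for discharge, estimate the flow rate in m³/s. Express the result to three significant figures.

Q ≈ 0.284 m³/s

Swamee-Jain (Type II): Q = -0.965·√(gD⁵h_f/L)·ln[ε/(3.7D) + √(3.17ν²L/(gD³h_f))]
√(gD⁵h_f/L) = √(9.81·0.351⁵·17.6/617) = 0.03861
ε/(3.7D) = 4.62×10^-4; √(3.17ν²L/(gD³h_f)) = 2.51×10^-5
Q = -0.965·0.03861·ln(4.871×10^-4) = 0.2842 m³/s
Check: V = 2.94 m/s, Re = 6.65×10^5, f = 0.02288, h_f = 17.7 m ≈ 17.6 m ✓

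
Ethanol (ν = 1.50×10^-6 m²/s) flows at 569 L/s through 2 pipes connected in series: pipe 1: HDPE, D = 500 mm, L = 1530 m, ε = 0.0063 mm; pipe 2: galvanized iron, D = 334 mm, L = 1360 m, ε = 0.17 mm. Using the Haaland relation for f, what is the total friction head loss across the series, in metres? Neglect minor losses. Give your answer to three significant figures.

H ≈ 165 m

Pipe 1: V = 2.898 m/s, Re = 9.66×10^5, ε/D = 1.26×10^-5, f = 0.01188, h_1 = f(L/D)V²/2g = 15.56 m
Pipe 2: V = 6.494 m/s, Re = 1.45×10^6, ε/D = 5.09×10^-4, f = 0.01710, h_2 = f(L/D)V²/2g = 149.7 m
Series → Q common, losses add: H = Σh = 165.3 m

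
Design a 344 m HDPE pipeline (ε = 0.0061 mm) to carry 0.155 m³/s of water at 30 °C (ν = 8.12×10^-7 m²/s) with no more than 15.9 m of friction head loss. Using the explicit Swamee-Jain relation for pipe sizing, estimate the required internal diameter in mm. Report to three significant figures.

Swamee-Jain (Type III): D = 0.66·[ε^1.25·(LQ²/(gh_f))^4.75 + ν·Q^9.4·(L/(gh_f))^5.2]^0.04
LQ²/(gh_f) = 0.05299; L/(gh_f) = 2.205
Term 1 = ε^1.25·(…)^4.75 = 2.64×10^-13; Term 2 = ν·Q^9.4·(…)^5.2 = 1.22×10^-12
D = 0.66·(2.64×10^-13 + 1.22×10^-12)^0.04 = 0.2220 m = 222 mm
Check: V = 4.00 m/s, Re = 1.09×10^6, f = 0.01210, h_f = 15.3 m ≈ 15.9 m ✓

D ≈ 222 mm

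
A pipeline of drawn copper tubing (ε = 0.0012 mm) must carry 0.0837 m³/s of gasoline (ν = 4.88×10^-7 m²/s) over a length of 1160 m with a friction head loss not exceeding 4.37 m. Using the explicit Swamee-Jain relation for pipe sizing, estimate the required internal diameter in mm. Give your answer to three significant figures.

D ≈ 289 mm

Swamee-Jain (Type III): D = 0.66·[ε^1.25·(LQ²/(gh_f))^4.75 + ν·Q^9.4·(L/(gh_f))^5.2]^0.04
LQ²/(gh_f) = 0.1896; L/(gh_f) = 27.06
Term 1 = ε^1.25·(…)^4.75 = 1.47×10^-11; Term 2 = ν·Q^9.4·(…)^5.2 = 1.02×10^-9
D = 0.66·(1.47×10^-11 + 1.02×10^-9)^0.04 = 0.2885 m = 289 mm
Check: V = 1.28 m/s, Re = 7.57×10^5, f = 0.01226, h_f = 4.12 m ≈ 4.37 m ✓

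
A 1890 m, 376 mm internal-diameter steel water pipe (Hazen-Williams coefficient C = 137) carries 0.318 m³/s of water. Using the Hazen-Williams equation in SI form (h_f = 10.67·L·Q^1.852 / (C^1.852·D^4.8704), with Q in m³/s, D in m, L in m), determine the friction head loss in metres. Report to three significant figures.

h_f ≈ 31.3 m

h_f = 10.67·1890·0.318^1.852 / (137^1.852·0.376^4.8704) = 31.26 m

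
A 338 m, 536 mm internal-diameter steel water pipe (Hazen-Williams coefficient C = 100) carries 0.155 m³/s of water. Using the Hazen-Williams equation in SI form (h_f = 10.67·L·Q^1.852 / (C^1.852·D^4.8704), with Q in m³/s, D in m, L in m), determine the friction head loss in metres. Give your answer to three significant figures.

h_f ≈ 0.471 m

h_f = 10.67·338·0.155^1.852 / (100^1.852·0.536^4.8704) = 0.4706 m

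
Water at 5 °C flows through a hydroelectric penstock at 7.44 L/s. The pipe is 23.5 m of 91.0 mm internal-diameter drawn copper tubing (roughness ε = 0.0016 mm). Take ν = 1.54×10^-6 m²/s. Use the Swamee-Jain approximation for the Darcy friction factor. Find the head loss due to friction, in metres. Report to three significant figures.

h_f ≈ 0.336 m

V = 4Q/(πD²) = 4·0.00744/(π·0.0910²) = 1.144 m/s
Re = VD/ν = 1.144·0.0910/1.54×10^-6 = 6.76×10^4 → turbulent
ε/D = 0.0016/91.0 = 1.76×10^-5
Swamee-Jain: f = 0.01951
h_f = f(L/D)V²/(2g) = 0.01951·(23.5/0.0910)·1.144²/(2·9.81) = 0.3360 m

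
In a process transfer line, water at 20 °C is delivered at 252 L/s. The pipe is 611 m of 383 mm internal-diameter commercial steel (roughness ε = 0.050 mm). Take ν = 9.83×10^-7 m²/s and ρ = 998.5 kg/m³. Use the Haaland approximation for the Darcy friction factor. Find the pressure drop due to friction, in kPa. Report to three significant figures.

V = 4Q/(πD²) = 4·0.252/(π·0.383²) = 2.187 m/s
Re = VD/ν = 2.187·0.383/9.83×10^-7 = 8.52×10^5 → turbulent
ε/D = 0.050/383 = 1.31×10^-4
Haaland: f = 0.01392
h_f = f(L/D)V²/(2g) = 0.01392·(611/0.383)·2.187²/(2·9.81) = 5.413 m
Δp = ρg·h_f = 998.5·9.81·5.413 = 53.03 kPa

Δp ≈ 53.0 kPa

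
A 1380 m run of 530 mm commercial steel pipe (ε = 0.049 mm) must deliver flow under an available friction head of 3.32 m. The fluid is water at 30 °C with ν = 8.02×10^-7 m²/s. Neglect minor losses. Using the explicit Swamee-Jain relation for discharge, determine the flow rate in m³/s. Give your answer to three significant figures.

Swamee-Jain (Type II): Q = -0.965·√(gD⁵h_f/L)·ln[ε/(3.7D) + √(3.17ν²L/(gD³h_f))]
√(gD⁵h_f/L) = √(9.81·0.530⁵·3.32/1380) = 0.03142
ε/(3.7D) = 2.50×10^-5; √(3.17ν²L/(gD³h_f)) = 2.41×10^-5
Q = -0.965·0.03142·ln(4.908×10^-5) = 0.3008 m³/s
Check: V = 1.36 m/s, Re = 9.01×10^5, f = 0.01352, h_f = 3.34 m ≈ 3.32 m ✓

Q ≈ 0.301 m³/s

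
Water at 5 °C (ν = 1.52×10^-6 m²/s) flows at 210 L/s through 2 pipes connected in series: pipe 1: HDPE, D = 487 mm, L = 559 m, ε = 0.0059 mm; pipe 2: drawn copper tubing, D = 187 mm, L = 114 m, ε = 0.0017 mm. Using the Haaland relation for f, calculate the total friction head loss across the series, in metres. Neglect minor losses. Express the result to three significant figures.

Pipe 1: V = 1.127 m/s, Re = 3.61×10^5, ε/D = 1.21×10^-5, f = 0.01397, h_1 = f(L/D)V²/2g = 1.039 m
Pipe 2: V = 7.646 m/s, Re = 9.41×10^5, ε/D = 9.09×10^-6, f = 0.01186, h_2 = f(L/D)V²/2g = 21.55 m
Series → Q common, losses add: H = Σh = 22.59 m

H ≈ 22.6 m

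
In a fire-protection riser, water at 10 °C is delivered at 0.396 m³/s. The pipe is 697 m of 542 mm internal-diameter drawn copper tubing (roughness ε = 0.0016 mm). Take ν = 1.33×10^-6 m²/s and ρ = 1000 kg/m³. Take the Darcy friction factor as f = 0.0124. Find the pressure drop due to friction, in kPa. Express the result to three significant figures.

Δp ≈ 23.5 kPa

V = 4Q/(πD²) = 4·0.396/(π·0.542²) = 1.716 m/s
h_f = f(L/D)V²/(2g) = 0.01240·(697/0.542)·1.716²/(2·9.81) = 2.394 m
Δp = ρg·h_f = 1000·9.81·2.394 = 23.49 kPa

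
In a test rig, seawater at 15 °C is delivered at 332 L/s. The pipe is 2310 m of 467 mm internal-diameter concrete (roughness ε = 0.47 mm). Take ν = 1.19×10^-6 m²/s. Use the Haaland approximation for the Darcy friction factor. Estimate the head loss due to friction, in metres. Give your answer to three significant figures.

V = 4Q/(πD²) = 4·0.332/(π·0.467²) = 1.938 m/s
Re = VD/ν = 1.938·0.467/1.19×10^-6 = 7.61×10^5 → turbulent
ε/D = 0.47/467 = 0.00101
Haaland: f = 0.02005
h_f = f(L/D)V²/(2g) = 0.02005·(2310/0.467)·1.938²/(2·9.81) = 18.99 m

h_f ≈ 19.0 m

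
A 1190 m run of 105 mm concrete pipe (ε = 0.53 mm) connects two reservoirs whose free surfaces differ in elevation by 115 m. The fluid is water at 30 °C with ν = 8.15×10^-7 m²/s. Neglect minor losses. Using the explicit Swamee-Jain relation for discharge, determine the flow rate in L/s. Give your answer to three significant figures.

Swamee-Jain (Type II): Q = -0.965·√(gD⁵h_f/L)·ln[ε/(3.7D) + √(3.17ν²L/(gD³h_f))]
√(gD⁵h_f/L) = √(9.81·0.105⁵·115/1190) = 0.003478
ε/(3.7D) = 0.00136; √(3.17ν²L/(gD³h_f)) = 4.38×10^-5
Q = -0.965·0.003478·ln(0.001408) = 0.02204 m³/s
Check: V = 2.55 m/s, Re = 3.28×10^5, f = 0.03087, h_f = 116 m ≈ 115 m ✓

Q ≈ 22.0 L/s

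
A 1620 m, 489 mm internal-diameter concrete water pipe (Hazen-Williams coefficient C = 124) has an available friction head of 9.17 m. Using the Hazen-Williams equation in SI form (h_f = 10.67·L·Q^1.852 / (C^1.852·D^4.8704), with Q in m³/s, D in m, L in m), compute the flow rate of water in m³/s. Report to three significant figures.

Q ≈ 0.322 m³/s

Rearranging: Q = [h_f·C^1.852·D^4.8704 / (10.67·L)]^(1/1.852)
Q = [9.17·124^1.852·0.489^4.8704 / (10.67·1620)]^0.540 = 0.3220 m³/s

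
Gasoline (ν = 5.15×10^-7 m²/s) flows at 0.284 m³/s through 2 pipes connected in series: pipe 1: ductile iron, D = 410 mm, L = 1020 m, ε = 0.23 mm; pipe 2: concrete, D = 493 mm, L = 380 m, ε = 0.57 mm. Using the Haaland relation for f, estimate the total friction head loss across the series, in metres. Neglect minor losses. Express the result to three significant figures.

Pipe 1: V = 2.151 m/s, Re = 1.71×10^6, ε/D = 5.61×10^-4, f = 0.01741, h_1 = f(L/D)V²/2g = 10.22 m
Pipe 2: V = 1.488 m/s, Re = 1.42×10^6, ε/D = 0.00116, f = 0.02056, h_2 = f(L/D)V²/2g = 1.788 m
Series → Q common, losses add: H = Σh = 12.00 m

H ≈ 12.0 m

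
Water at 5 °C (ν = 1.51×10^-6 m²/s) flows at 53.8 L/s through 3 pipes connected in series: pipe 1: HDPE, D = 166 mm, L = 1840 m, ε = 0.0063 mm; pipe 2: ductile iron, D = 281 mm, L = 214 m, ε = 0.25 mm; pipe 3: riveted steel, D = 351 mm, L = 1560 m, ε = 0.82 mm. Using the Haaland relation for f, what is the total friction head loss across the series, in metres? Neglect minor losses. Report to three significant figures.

Pipe 1: V = 2.486 m/s, Re = 2.73×10^5, ε/D = 3.80×10^-5, f = 0.01490, h_1 = f(L/D)V²/2g = 52.03 m
Pipe 2: V = 0.8675 m/s, Re = 1.61×10^5, ε/D = 8.90×10^-4, f = 0.02074, h_2 = f(L/D)V²/2g = 0.6060 m
Pipe 3: V = 0.5560 m/s, Re = 1.29×10^5, ε/D = 0.00234, f = 0.02554, h_3 = f(L/D)V²/2g = 1.789 m
Series → Q common, losses add: H = Σh = 54.43 m

H ≈ 54.4 m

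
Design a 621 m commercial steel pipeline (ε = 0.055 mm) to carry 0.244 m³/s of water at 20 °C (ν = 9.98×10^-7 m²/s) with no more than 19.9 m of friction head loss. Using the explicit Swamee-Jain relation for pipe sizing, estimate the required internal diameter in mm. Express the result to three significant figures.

D ≈ 299 mm

Swamee-Jain (Type III): D = 0.66·[ε^1.25·(LQ²/(gh_f))^4.75 + ν·Q^9.4·(L/(gh_f))^5.2]^0.04
LQ²/(gh_f) = 0.1894; L/(gh_f) = 3.181
Term 1 = ε^1.25·(…)^4.75 = 1.75×10^-9; Term 2 = ν·Q^9.4·(…)^5.2 = 7.14×10^-10
D = 0.66·(1.75×10^-9 + 7.14×10^-10)^0.04 = 0.2987 m = 299 mm
Check: V = 3.48 m/s, Re = 1.04×10^6, f = 0.01456, h_f = 18.7 m ≈ 19.9 m ✓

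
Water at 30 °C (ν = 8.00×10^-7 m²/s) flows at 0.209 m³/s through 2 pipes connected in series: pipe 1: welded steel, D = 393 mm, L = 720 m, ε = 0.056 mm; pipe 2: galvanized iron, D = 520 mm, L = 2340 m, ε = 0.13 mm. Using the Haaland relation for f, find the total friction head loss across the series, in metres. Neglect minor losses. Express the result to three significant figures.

H ≈ 7.34 m

Pipe 1: V = 1.723 m/s, Re = 8.46×10^5, ε/D = 1.42×10^-4, f = 0.01407, h_1 = f(L/D)V²/2g = 3.901 m
Pipe 2: V = 0.9841 m/s, Re = 6.40×10^5, ε/D = 2.50×10^-4, f = 0.01548, h_2 = f(L/D)V²/2g = 3.439 m
Series → Q common, losses add: H = Σh = 7.340 m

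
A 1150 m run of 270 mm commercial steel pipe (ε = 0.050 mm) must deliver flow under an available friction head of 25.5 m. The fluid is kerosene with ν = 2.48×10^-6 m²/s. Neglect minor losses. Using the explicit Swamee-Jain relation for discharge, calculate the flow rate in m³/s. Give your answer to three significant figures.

Q ≈ 0.154 m³/s

Swamee-Jain (Type II): Q = -0.965·√(gD⁵h_f/L)·ln[ε/(3.7D) + √(3.17ν²L/(gD³h_f))]
√(gD⁵h_f/L) = √(9.81·0.270⁵·25.5/1150) = 0.01767
ε/(3.7D) = 5.01×10^-5; √(3.17ν²L/(gD³h_f)) = 6.75×10^-5
Q = -0.965·0.01767·ln(1.175×10^-4) = 0.1543 m³/s
Check: V = 2.69 m/s, Re = 2.93×10^5, f = 0.01623, h_f = 25.6 m ≈ 25.5 m ✓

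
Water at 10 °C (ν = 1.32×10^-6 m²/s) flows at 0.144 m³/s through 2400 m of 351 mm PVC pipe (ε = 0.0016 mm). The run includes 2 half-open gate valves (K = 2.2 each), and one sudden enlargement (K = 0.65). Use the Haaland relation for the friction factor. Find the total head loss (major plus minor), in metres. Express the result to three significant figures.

V = 4Q/(πD²) = 1.488 m/s; V²/2g = 0.1129 m
Re = 3.96×10^5, ε/D = 4.56×10^-6 → f = 0.01367 (Haaland)
Major: h_f = f(L/D)·V²/2g = 0.01367·6838·0.1129 = 10.55 m
Minor: ΣK = 5.05; h_m = ΣK·V²/2g = 0.5700 m
Total H_L = 10.55 + 0.5700 = 11.12 m

H_L ≈ 11.1 m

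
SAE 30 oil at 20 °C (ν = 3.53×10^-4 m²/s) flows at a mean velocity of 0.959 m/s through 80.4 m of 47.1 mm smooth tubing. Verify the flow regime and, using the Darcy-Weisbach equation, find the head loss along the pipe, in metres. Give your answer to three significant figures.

h_f ≈ 40.0 m

Re = VD/ν = 0.959·0.04710/3.53×10^-4 = 128 → laminar (Re < 2300)
f = 64/Re = 0.5002
h_f = f(L/D)V²/(2g) = 0.5002·(80.4/0.04710)·0.959²/(2·9.81) = 40.02 m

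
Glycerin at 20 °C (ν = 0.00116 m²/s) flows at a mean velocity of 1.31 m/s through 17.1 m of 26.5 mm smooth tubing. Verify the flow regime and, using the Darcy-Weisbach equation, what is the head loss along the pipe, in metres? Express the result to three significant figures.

h_f ≈ 121 m

Re = VD/ν = 1.31·0.02650/0.00116 = 29.9 → laminar (Re < 2300)
f = 64/Re = 2.139
h_f = f(L/D)V²/(2g) = 2.139·(17.1/0.02650)·1.31²/(2·9.81) = 120.7 m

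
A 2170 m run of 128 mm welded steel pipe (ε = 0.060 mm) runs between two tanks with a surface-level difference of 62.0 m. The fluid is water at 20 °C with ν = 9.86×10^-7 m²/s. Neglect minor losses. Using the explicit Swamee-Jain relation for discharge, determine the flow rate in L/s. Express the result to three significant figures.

Q ≈ 25.5 L/s

Swamee-Jain (Type II): Q = -0.965·√(gD⁵h_f/L)·ln[ε/(3.7D) + √(3.17ν²L/(gD³h_f))]
√(gD⁵h_f/L) = √(9.81·0.128⁵·62.0/2170) = 0.003103
ε/(3.7D) = 1.27×10^-4; √(3.17ν²L/(gD³h_f)) = 7.24×10^-5
Q = -0.965·0.003103·ln(1.991×10^-4) = 0.02552 m³/s
Check: V = 1.98 m/s, Re = 2.57×10^5, f = 0.01836, h_f = 62.4 m ≈ 62.0 m ✓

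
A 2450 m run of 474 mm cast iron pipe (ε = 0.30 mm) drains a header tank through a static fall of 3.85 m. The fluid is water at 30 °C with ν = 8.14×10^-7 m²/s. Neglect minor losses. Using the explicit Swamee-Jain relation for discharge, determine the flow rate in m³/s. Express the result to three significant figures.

Swamee-Jain (Type II): Q = -0.965·√(gD⁵h_f/L)·ln[ε/(3.7D) + √(3.17ν²L/(gD³h_f))]
√(gD⁵h_f/L) = √(9.81·0.474⁵·3.85/2450) = 0.01921
ε/(3.7D) = 1.71×10^-4; √(3.17ν²L/(gD³h_f)) = 3.58×10^-5
Q = -0.965·0.01921·ln(2.068×10^-4) = 0.1572 m³/s
Check: V = 0.891 m/s, Re = 5.19×10^5, f = 0.01853, h_f = 3.88 m ≈ 3.85 m ✓

Q ≈ 0.157 m³/s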